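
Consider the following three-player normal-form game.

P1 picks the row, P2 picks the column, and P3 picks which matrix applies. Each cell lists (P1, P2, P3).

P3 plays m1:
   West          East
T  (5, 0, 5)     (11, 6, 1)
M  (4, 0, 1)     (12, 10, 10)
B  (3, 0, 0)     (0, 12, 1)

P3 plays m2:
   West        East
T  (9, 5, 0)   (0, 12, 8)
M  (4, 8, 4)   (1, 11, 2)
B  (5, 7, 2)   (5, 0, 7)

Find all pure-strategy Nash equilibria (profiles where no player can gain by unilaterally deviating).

(M, East, m1)

(T, West, m1): P2 can switch to East (0 → 6). Not NE.
(T, West, m2): P2 can switch to East (5 → 12). Not NE.
(T, East, m1): P1 can switch to M (11 → 12). Not NE.
(T, East, m2): P1 can switch to M (0 → 1). Not NE.
(M, West, m1): P1 can switch to T (4 → 5). Not NE.
(M, West, m2): P1 can switch to T (4 → 9). Not NE.
(M, East, m1): P1 gets 12, best alternative 11; P2 gets 10, best alternative 0; P3 gets 10, best alternative 2. No profitable deviation — NE.
(M, East, m2): P1 can switch to B (1 → 5). Not NE.
(B, West, m1): P1 can switch to T (3 → 5). Not NE.
(B, West, m2): P1 can switch to T (5 → 9). Not NE.
(B, East, m1): P1 can switch to T (0 → 11). Not NE.
(The remaining 1 profile has a profitable deviation by the same check.)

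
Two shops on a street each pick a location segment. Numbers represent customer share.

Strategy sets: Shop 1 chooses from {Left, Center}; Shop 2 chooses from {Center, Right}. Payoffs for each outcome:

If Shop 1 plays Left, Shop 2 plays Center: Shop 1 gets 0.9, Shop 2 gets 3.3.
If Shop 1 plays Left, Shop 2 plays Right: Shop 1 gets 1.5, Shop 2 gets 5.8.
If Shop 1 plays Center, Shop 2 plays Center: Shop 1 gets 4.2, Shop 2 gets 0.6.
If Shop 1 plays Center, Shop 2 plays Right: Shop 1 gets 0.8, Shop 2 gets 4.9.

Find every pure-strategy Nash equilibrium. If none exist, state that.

(Left, Center): Shop 1 can switch to Center (0.9 → 4.2). Not NE.
(Left, Right): Shop 1 gets 1.5, best alternative 0.8; Shop 2 gets 5.8, best alternative 3.3. No profitable deviation — NE.
(Center, Center): Shop 2 can switch to Right (0.6 → 4.9). Not NE.
(Center, Right): Shop 1 can switch to Left (0.8 → 1.5). Not NE.

The unique pure-strategy Nash equilibrium is (Left, Right).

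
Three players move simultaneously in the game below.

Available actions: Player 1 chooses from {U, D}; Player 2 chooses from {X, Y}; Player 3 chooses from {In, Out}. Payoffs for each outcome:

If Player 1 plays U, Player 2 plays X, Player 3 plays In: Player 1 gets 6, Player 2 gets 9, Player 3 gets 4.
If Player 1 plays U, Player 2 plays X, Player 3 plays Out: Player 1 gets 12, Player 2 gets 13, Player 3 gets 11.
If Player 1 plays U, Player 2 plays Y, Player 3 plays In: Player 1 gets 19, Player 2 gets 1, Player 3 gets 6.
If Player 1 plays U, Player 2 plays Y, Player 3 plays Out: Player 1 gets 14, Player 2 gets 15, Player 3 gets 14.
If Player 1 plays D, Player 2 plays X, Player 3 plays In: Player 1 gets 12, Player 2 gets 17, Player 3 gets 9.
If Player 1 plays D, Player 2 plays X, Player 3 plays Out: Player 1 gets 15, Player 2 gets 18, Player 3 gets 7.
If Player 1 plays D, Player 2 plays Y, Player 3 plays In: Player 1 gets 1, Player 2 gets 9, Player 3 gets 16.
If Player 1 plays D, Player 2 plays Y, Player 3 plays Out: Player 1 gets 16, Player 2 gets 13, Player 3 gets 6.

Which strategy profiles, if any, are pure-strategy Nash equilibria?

Pure NE: (D, X, In)

For each player, find the best response to each opponent profile; mutual best responses are the pure NE.
Player 1 against (X, In): payoffs 6, 12 → best response D.
Player 1 against (X, Out): payoffs 12, 15 → best response D.
Player 1 against (Y, In): payoffs 19, 1 → best response U.
Player 1 against (Y, Out): payoffs 14, 16 → best response D.
Player 2 against (U, In): payoffs 9, 1 → best response X.
Player 2 against (U, Out): payoffs 13, 15 → best response Y.
Player 2 against (D, In): payoffs 17, 9 → best response X.
Player 2 against (D, Out): payoffs 18, 13 → best response X.
Player 3 against (U, X): payoffs 4, 11 → best response Out.
Player 3 against (U, Y): payoffs 6, 14 → best response Out.
Player 3 against (D, X): payoffs 9, 7 → best response In.
Player 3 against (D, Y): payoffs 16, 6 → best response In.
Mutual best responses: (D, X, In).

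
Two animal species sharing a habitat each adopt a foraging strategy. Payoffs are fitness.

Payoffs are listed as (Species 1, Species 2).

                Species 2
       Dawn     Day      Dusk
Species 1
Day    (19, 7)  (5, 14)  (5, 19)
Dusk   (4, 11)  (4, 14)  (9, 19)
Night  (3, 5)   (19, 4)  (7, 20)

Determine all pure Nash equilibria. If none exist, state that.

For each strategy profile, look for a profitable unilateral deviation.
(Day, Dawn): Species 2 can switch to Day (7 → 14). Not NE.
(Day, Day): Species 1 can switch to Night (5 → 19). Not NE.
(Day, Dusk): Species 1 can switch to Dusk (5 → 9). Not NE.
(Dusk, Dawn): Species 1 can switch to Day (4 → 19). Not NE.
(Dusk, Day): Species 1 can switch to Day (4 → 5). Not NE.
(Dusk, Dusk): Species 1 gets 9, best alternative 7; Species 2 gets 19, best alternative 14. No profitable deviation — NE.
(Night, Dawn): Species 1 can switch to Day (3 → 19). Not NE.
(The remaining 2 profiles each have a profitable deviation by the same check.)

Pure NE: (Dusk, Dusk)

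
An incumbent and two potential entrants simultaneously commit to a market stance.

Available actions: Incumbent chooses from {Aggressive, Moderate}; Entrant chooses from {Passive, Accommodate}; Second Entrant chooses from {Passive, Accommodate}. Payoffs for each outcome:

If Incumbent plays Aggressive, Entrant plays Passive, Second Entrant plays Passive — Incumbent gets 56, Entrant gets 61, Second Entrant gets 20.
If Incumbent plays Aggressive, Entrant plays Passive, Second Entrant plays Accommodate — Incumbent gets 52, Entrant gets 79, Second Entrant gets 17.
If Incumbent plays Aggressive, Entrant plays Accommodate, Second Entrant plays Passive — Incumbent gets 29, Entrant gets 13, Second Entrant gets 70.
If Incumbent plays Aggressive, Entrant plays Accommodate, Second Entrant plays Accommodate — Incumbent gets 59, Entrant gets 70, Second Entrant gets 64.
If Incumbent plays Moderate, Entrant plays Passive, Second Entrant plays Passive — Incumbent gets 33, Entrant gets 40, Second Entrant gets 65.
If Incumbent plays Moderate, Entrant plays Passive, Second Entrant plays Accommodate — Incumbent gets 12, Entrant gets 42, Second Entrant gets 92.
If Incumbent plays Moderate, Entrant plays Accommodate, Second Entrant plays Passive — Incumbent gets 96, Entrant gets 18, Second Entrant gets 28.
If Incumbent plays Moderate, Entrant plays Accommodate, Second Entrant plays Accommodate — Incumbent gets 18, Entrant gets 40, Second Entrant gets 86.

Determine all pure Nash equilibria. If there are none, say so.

(Aggressive, Passive, Passive): Incumbent gets 56, best alternative 33; Entrant gets 61, best alternative 13; Second Entrant gets 20, best alternative 17. No profitable deviation — NE.
(Aggressive, Passive, Accommodate): Second Entrant can switch to Passive (17 → 20). Not NE.
(Aggressive, Accommodate, Passive): Incumbent can switch to Moderate (29 → 96). Not NE.
(Aggressive, Accommodate, Accommodate): Entrant can switch to Passive (70 → 79). Not NE.
(Moderate, Passive, Passive): Incumbent can switch to Aggressive (33 → 56). Not NE.
(Moderate, Passive, Accommodate): Incumbent can switch to Aggressive (12 → 52). Not NE.
(Moderate, Accommodate, Passive): Entrant can switch to Passive (18 → 40). Not NE.
(Moderate, Accommodate, Accommodate): Incumbent can switch to Aggressive (18 → 59). Not NE.

(Aggressive, Passive, Passive)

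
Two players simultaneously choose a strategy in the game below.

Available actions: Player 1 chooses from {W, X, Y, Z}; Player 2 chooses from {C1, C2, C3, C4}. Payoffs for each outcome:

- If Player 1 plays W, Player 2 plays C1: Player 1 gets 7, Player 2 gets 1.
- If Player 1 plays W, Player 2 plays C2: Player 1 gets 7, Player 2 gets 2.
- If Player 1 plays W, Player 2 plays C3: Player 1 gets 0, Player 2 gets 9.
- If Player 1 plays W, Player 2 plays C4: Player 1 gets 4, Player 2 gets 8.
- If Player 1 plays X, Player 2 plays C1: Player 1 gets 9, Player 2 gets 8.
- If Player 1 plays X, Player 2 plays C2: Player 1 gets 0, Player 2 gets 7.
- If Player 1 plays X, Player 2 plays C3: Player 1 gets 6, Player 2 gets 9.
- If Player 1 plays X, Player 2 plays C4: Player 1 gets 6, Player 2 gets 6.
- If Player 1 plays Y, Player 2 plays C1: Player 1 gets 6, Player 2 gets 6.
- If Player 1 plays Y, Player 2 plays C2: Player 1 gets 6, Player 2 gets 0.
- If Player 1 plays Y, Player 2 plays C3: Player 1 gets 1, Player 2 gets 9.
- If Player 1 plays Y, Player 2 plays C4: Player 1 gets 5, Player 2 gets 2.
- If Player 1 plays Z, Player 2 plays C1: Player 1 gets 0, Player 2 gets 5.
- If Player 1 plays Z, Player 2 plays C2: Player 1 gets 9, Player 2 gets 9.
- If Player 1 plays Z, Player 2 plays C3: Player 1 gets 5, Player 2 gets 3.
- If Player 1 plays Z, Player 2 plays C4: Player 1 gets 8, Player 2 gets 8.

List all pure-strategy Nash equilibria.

(W, C1): Player 1 can switch to X (7 → 9). Not NE.
(W, C2): Player 1 can switch to Z (7 → 9). Not NE.
(W, C3): Player 1 can switch to X (0 → 6). Not NE.
(W, C4): Player 1 can switch to X (4 → 6). Not NE.
(X, C1): Player 2 can switch to C3 (8 → 9). Not NE.
(X, C2): Player 1 can switch to W (0 → 7). Not NE.
(X, C3): Player 1 gets 6, best alternative 5; Player 2 gets 9, best alternative 8. No profitable deviation — NE.
(Z, C2): Player 1 gets 9, best alternative 7; Player 2 gets 9, best alternative 8. No profitable deviation — NE.
(The remaining 8 profiles each have a profitable deviation by the same check.)

(X, C3); (Z, C2)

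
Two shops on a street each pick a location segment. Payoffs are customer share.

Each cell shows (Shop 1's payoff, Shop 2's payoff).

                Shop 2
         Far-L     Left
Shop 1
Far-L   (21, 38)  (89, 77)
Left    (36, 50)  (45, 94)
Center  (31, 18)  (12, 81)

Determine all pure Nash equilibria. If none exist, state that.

Pure NE: (Far-L, Left)

Mark each player's best response to every combination of opponents' strategies; a profile where every player is best-responding is a pure Nash equilibrium.
Shop 1 against Far-L: payoffs 21, 36, 31 → best response Left.
Shop 1 against Left: payoffs 89, 45, 12 → best response Far-L.
Shop 2 against Far-L: payoffs 38, 77 → best response Left.
Shop 2 against Left: payoffs 50, 94 → best response Left.
Shop 2 against Center: payoffs 18, 81 → best response Left.
Mutual best responses: (Far-L, Left).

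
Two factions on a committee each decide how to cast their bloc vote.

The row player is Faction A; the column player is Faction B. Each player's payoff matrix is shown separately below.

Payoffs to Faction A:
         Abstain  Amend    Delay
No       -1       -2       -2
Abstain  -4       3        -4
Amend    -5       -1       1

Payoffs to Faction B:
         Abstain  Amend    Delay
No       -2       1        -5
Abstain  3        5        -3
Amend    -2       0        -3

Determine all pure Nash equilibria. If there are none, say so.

For each player, find the best response to each opponent profile; mutual best responses are the pure NE.
Faction A against Abstain: payoffs -1, -4, -5 → best response No.
Faction A against Amend: payoffs -2, 3, -1 → best response Abstain.
Faction A against Delay: payoffs -2, -4, 1 → best response Amend.
Faction B against No: payoffs -2, 1, -5 → best response Amend.
Faction B against Abstain: payoffs 3, 5, -3 → best response Amend.
Faction B against Amend: payoffs -2, 0, -3 → best response Amend.
Mutual best responses: (Abstain, Amend).

(Abstain, Amend)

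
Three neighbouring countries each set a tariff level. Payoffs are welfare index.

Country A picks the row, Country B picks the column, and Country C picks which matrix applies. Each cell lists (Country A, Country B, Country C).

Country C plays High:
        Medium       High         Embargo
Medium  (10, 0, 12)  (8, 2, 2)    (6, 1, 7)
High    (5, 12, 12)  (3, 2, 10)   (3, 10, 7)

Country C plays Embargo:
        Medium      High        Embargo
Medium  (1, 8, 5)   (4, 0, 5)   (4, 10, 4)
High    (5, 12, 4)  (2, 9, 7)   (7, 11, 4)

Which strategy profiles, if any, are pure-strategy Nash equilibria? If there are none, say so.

(Medium, Medium, High): Country B can switch to High (0 → 2). Not NE.
(Medium, Medium, Embargo): Country A can switch to High (1 → 5). Not NE.
(Medium, High, High): Country C can switch to Embargo (2 → 5). Not NE.
(Medium, High, Embargo): Country B can switch to Medium (0 → 8). Not NE.
(Medium, Embargo, High): Country B can switch to High (1 → 2). Not NE.
(Medium, Embargo, Embargo): Country A can switch to High (4 → 7). Not NE.
(High, Medium, High): Country A can switch to Medium (5 → 10). Not NE.
(High, Medium, Embargo): Country C can switch to High (4 → 12). Not NE.
(High, High, High): Country A can switch to Medium (3 → 8). Not NE.
(High, High, Embargo): Country A can switch to Medium (2 → 4). Not NE.
(High, Embargo, High): Country A can switch to Medium (3 → 6). Not NE.
(High, Embargo, Embargo): Country B can switch to Medium (11 → 12). Not NE.

No pure-strategy Nash equilibrium.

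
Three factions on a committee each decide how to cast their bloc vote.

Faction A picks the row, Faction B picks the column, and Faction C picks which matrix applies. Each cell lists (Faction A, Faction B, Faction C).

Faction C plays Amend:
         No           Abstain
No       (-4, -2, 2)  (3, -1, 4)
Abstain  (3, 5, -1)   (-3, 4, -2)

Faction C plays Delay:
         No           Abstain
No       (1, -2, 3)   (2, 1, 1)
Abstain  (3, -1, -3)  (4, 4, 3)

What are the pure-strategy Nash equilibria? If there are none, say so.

Pure-strategy Nash equilibria: (No, Abstain, Amend), (Abstain, No, Amend), (Abstain, Abstain, Delay)

Faction A against (No, Amend): payoffs -4, 3 → best response Abstain.
Faction A against (No, Delay): payoffs 1, 3 → best response Abstain.
Faction A against (Abstain, Amend): payoffs 3, -3 → best response No.
Faction A against (Abstain, Delay): payoffs 2, 4 → best response Abstain.
Faction B against (No, Amend): payoffs -2, -1 → best response Abstain.
Faction B against (No, Delay): payoffs -2, 1 → best response Abstain.
Faction B against (Abstain, Amend): payoffs 5, 4 → best response No.
Faction B against (Abstain, Delay): payoffs -1, 4 → best response Abstain.
Faction C against (No, No): payoffs 2, 3 → best response Delay.
Faction C against (No, Abstain): payoffs 4, 1 → best response Amend.
Faction C against (Abstain, No): payoffs -1, -3 → best response Amend.
Faction C against (Abstain, Abstain): payoffs -2, 3 → best response Delay.
Mutual best responses: (No, Abstain, Amend); (Abstain, No, Amend); (Abstain, Abstain, Delay).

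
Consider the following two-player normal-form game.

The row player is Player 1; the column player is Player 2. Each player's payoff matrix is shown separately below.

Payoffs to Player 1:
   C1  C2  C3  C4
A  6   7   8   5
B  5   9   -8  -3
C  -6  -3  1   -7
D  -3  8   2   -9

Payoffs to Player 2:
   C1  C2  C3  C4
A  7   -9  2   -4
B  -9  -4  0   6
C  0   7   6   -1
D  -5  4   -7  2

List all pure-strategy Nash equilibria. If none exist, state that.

Pure NE: (A, C1)

Player 1 against C1: payoffs 6, 5, -6, -3 → best response A.
Player 1 against C2: payoffs 7, 9, -3, 8 → best response B.
Player 1 against C3: payoffs 8, -8, 1, 2 → best response A.
Player 1 against C4: payoffs 5, -3, -7, -9 → best response A.
Player 2 against A: payoffs 7, -9, 2, -4 → best response C1.
Player 2 against B: payoffs -9, -4, 0, 6 → best response C4.
Player 2 against C: payoffs 0, 7, 6, -1 → best response C2.
Player 2 against D: payoffs -5, 4, -7, 2 → best response C2.
Mutual best responses: (A, C1).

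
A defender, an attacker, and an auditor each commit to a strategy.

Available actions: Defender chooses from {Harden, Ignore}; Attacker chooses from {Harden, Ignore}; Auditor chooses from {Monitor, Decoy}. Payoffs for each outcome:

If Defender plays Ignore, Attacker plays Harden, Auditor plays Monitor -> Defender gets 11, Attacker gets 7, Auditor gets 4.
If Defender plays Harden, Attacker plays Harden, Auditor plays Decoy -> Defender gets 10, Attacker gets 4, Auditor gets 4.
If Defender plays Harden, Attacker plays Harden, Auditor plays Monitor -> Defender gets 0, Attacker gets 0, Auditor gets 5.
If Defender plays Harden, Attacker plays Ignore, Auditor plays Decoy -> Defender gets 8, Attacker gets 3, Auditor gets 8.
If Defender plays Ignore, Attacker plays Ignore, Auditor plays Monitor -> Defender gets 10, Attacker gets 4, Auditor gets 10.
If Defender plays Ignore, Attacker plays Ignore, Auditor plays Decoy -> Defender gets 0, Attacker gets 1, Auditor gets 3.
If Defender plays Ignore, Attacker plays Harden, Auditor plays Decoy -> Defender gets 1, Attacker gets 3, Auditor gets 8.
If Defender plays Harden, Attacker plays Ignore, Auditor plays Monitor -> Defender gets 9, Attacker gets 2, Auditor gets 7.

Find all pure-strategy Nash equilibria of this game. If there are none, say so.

No pure-strategy Nash equilibrium.

For each player, find the best response to each opponent profile; mutual best responses are the pure NE.
Defender against (Harden, Monitor): payoffs 0, 11 → best response Ignore.
Defender against (Harden, Decoy): payoffs 10, 1 → best response Harden.
Defender against (Ignore, Monitor): payoffs 9, 10 → best response Ignore.
Defender against (Ignore, Decoy): payoffs 8, 0 → best response Harden.
Attacker against (Harden, Monitor): payoffs 0, 2 → best response Ignore.
Attacker against (Harden, Decoy): payoffs 4, 3 → best response Harden.
Attacker against (Ignore, Monitor): payoffs 7, 4 → best response Harden.
Attacker against (Ignore, Decoy): payoffs 3, 1 → best response Harden.
Auditor against (Harden, Harden): payoffs 5, 4 → best response Monitor.
Auditor against (Harden, Ignore): payoffs 7, 8 → best response Decoy.
Auditor against (Ignore, Harden): payoffs 4, 8 → best response Decoy.
Auditor against (Ignore, Ignore): payoffs 10, 3 → best response Monitor.
No profile is a mutual best response for all players.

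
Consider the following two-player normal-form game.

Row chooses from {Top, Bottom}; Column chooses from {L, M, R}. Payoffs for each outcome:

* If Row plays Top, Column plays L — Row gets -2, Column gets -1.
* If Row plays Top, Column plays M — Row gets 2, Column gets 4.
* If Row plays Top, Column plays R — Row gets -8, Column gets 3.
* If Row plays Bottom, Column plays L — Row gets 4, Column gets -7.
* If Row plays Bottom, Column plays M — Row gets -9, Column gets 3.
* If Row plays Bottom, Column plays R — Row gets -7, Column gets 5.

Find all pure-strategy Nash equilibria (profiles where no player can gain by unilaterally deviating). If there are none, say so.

The pure Nash equilibria are (Top, M), (Bottom, R).

(Top, L): Row can switch to Bottom (-2 → 4). Not NE.
(Top, M): Row gets 2, best alternative -9; Column gets 4, best alternative 3. No profitable deviation — NE.
(Top, R): Row can switch to Bottom (-8 → -7). Not NE.
(Bottom, L): Column can switch to M (-7 → 3). Not NE.
(Bottom, M): Row can switch to Top (-9 → 2). Not NE.
(Bottom, R): Row gets -7, best alternative -8; Column gets 5, best alternative 3. No profitable deviation — NE.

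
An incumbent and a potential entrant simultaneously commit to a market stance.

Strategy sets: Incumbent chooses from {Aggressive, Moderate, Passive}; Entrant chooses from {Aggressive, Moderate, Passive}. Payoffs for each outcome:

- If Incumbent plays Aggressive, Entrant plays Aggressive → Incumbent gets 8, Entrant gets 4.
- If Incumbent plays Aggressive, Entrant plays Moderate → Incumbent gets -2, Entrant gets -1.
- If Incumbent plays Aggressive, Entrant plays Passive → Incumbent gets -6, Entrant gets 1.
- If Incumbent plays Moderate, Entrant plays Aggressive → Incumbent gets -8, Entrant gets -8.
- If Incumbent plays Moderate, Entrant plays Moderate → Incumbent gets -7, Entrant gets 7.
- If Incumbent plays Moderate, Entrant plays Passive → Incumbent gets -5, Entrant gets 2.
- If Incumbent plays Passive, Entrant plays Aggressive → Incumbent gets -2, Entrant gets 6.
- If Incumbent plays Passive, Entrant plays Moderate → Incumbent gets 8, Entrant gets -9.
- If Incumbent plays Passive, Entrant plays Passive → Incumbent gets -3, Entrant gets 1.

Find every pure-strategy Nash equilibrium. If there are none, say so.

Check each profile: it is a Nash equilibrium iff no player can strictly gain by switching unilaterally.
(Aggressive, Aggressive): Incumbent gets 8, best alternative -2; Entrant gets 4, best alternative 1. No profitable deviation — NE.
(Aggressive, Moderate): Incumbent can switch to Passive (-2 → 8). Not NE.
(Aggressive, Passive): Incumbent can switch to Moderate (-6 → -5). Not NE.
(Moderate, Aggressive): Incumbent can switch to Aggressive (-8 → 8). Not NE.
(Moderate, Moderate): Incumbent can switch to Aggressive (-7 → -2). Not NE.
(Moderate, Passive): Incumbent can switch to Passive (-5 → -3). Not NE.
(Passive, Aggressive): Incumbent can switch to Aggressive (-2 → 8). Not NE.
(Passive, Moderate): Entrant can switch to Aggressive (-9 → 6). Not NE.
(Passive, Passive): Entrant can switch to Aggressive (1 → 6). Not NE.

(Aggressive, Aggressive)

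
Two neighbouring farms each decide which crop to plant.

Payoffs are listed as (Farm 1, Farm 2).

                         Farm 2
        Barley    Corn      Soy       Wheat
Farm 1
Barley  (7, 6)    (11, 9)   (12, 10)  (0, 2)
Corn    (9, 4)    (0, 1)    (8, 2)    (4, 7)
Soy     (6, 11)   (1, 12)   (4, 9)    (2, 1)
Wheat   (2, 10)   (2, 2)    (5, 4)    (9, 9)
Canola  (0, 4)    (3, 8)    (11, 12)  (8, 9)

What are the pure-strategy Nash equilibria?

Pure NE: (Barley, Soy)

Farm 1 against Barley: payoffs 7, 9, 6, 2, 0 → best response Corn.
Farm 1 against Corn: payoffs 11, 0, 1, 2, 3 → best response Barley.
Farm 1 against Soy: payoffs 12, 8, 4, 5, 11 → best response Barley.
Farm 1 against Wheat: payoffs 0, 4, 2, 9, 8 → best response Wheat.
Farm 2 against Barley: payoffs 6, 9, 10, 2 → best response Soy.
Farm 2 against Corn: payoffs 4, 1, 2, 7 → best response Wheat.
Farm 2 against Soy: payoffs 11, 12, 9, 1 → best response Corn.
Farm 2 against Wheat: payoffs 10, 2, 4, 9 → best response Barley.
Farm 2 against Canola: payoffs 4, 8, 12, 9 → best response Soy.
Mutual best responses: (Barley, Soy).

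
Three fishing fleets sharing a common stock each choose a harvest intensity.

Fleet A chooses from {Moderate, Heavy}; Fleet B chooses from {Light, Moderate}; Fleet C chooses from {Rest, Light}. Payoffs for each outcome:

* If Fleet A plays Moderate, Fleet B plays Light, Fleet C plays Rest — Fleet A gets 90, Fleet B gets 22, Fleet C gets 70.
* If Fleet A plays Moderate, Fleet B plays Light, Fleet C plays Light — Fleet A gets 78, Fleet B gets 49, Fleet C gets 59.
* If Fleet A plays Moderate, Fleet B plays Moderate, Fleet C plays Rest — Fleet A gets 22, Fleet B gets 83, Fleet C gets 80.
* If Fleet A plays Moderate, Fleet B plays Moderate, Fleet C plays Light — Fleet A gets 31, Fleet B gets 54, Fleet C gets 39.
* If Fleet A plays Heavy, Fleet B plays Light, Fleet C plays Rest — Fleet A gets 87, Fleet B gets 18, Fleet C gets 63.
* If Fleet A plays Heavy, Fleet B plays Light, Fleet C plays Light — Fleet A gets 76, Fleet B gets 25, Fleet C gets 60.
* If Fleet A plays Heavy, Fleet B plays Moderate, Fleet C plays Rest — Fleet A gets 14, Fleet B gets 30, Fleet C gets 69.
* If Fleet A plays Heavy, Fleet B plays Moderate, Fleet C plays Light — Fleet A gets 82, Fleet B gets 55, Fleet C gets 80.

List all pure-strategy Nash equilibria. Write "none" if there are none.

Fleet A against (Light, Rest): payoffs 90, 87 → best response Moderate.
Fleet A against (Light, Light): payoffs 78, 76 → best response Moderate.
Fleet A against (Moderate, Rest): payoffs 22, 14 → best response Moderate.
Fleet A against (Moderate, Light): payoffs 31, 82 → best response Heavy.
Fleet B against (Moderate, Rest): payoffs 22, 83 → best response Moderate.
Fleet B against (Moderate, Light): payoffs 49, 54 → best response Moderate.
Fleet B against (Heavy, Rest): payoffs 18, 30 → best response Moderate.
Fleet B against (Heavy, Light): payoffs 25, 55 → best response Moderate.
Fleet C against (Moderate, Light): payoffs 70, 59 → best response Rest.
Fleet C against (Moderate, Moderate): payoffs 80, 39 → best response Rest.
Fleet C against (Heavy, Light): payoffs 63, 60 → best response Rest.
Fleet C against (Heavy, Moderate): payoffs 69, 80 → best response Light.
Mutual best responses: (Moderate, Moderate, Rest); (Heavy, Moderate, Light).

(Moderate, Moderate, Rest), (Heavy, Moderate, Light)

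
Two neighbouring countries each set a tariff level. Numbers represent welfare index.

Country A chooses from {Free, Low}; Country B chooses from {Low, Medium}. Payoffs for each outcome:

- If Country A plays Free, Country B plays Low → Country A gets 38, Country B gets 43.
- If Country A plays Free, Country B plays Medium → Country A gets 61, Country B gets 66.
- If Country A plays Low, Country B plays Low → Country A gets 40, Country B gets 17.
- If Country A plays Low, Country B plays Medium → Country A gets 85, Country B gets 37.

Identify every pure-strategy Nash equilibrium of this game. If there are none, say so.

For each strategy profile, look for a profitable unilateral deviation.
(Free, Low): Country A can switch to Low (38 → 40). Not NE.
(Free, Medium): Country A can switch to Low (61 → 85). Not NE.
(Low, Low): Country B can switch to Medium (17 → 37). Not NE.
(Low, Medium): Country A gets 85, best alternative 61; Country B gets 37, best alternative 17. No profitable deviation — NE.

(Low, Medium)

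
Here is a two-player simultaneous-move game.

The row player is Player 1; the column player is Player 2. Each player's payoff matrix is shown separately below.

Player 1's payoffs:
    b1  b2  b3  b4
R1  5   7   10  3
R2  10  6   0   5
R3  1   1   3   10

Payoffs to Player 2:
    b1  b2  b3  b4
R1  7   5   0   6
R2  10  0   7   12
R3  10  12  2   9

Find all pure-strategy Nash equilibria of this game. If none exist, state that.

(R1, b1): Player 1 can switch to R2 (5 → 10). Not NE.
(R1, b2): Player 2 can switch to b1 (5 → 7). Not NE.
(R1, b3): Player 2 can switch to b1 (0 → 7). Not NE.
(R1, b4): Player 1 can switch to R2 (3 → 5). Not NE.
(R2, b1): Player 2 can switch to b4 (10 → 12). Not NE.
(R2, b2): Player 1 can switch to R1 (6 → 7). Not NE.
(The remaining 6 profiles each have a profitable deviation by the same check.)

No pure-strategy Nash equilibrium.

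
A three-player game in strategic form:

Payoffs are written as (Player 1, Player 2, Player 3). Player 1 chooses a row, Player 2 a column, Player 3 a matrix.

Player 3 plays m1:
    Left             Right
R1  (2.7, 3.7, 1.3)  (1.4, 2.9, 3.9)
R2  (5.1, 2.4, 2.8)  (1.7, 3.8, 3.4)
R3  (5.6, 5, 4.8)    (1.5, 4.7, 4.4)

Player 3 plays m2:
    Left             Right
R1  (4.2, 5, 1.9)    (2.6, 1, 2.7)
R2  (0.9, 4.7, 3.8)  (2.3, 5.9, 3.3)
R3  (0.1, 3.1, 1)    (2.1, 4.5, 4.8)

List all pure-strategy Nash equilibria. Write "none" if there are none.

Pure-strategy Nash equilibria: (R1, Left, m2) and (R2, Right, m1) and (R3, Left, m1)

Mark each player's best response to every combination of opponents' strategies; a profile where every player is best-responding is a pure Nash equilibrium.
Player 1 against (Left, m1): payoffs 2.7, 5.1, 5.6 → best response R3.
Player 1 against (Left, m2): payoffs 4.2, 0.9, 0.1 → best response R1.
Player 1 against (Right, m1): payoffs 1.4, 1.7, 1.5 → best response R2.
Player 1 against (Right, m2): payoffs 2.6, 2.3, 2.1 → best response R1.
Player 2 against (R1, m1): payoffs 3.7, 2.9 → best response Left.
Player 2 against (R1, m2): payoffs 5, 1 → best response Left.
Player 2 against (R2, m1): payoffs 2.4, 3.8 → best response Right.
Player 2 against (R2, m2): payoffs 4.7, 5.9 → best response Right.
Player 2 against (R3, m1): payoffs 5, 4.7 → best response Left.
Player 2 against (R3, m2): payoffs 3.1, 4.5 → best response Right.
Player 3 against (R1, Left): payoffs 1.3, 1.9 → best response m2.
Player 3 against (R1, Right): payoffs 3.9, 2.7 → best response m1.
Player 3 against (R2, Left): payoffs 2.8, 3.8 → best response m2.
Player 3 against (R2, Right): payoffs 3.4, 3.3 → best response m1.
Player 3 against (R3, Left): payoffs 4.8, 1 → best response m1.
Player 3 against (R3, Right): payoffs 4.4, 4.8 → best response m2.
Mutual best responses: (R1, Left, m2); (R2, Right, m1); (R3, Left, m1).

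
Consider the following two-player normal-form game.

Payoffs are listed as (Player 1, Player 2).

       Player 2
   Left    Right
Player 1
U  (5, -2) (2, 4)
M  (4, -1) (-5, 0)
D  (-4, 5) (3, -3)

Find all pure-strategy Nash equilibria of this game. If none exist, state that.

none

(U, Left): Player 2 can switch to Right (-2 → 4). Not NE.
(U, Right): Player 1 can switch to D (2 → 3). Not NE.
(M, Left): Player 1 can switch to U (4 → 5). Not NE.
(M, Right): Player 1 can switch to U (-5 → 2). Not NE.
(D, Left): Player 1 can switch to U (-4 → 5). Not NE.
(D, Right): Player 2 can switch to Left (-3 → 5). Not NE.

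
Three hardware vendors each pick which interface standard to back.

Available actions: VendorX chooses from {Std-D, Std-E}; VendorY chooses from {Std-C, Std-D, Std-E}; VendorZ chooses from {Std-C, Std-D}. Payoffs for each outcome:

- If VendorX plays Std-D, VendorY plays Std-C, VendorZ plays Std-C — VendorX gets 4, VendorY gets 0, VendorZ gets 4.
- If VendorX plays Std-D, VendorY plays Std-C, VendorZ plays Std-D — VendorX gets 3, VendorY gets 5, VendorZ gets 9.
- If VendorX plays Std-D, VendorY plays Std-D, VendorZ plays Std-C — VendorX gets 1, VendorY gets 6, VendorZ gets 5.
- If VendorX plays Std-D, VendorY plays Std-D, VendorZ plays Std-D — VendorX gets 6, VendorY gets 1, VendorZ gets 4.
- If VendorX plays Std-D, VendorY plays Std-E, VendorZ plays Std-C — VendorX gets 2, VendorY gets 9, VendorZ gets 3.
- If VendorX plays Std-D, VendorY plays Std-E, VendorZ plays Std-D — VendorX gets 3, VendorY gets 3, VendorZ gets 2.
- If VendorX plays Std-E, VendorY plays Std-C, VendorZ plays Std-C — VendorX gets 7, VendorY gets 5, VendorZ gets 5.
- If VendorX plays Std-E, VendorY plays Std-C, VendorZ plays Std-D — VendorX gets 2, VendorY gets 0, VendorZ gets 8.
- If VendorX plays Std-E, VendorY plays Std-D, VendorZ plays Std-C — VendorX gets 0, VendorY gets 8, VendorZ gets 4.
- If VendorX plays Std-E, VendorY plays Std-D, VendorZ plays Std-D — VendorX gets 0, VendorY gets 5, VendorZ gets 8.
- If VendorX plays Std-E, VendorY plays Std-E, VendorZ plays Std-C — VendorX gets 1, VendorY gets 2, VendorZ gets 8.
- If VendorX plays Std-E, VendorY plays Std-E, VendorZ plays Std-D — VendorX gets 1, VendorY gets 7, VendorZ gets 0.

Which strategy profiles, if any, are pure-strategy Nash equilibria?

(Std-D, Std-C, Std-C): VendorX can switch to Std-E (4 → 7). Not NE.
(Std-D, Std-C, Std-D): VendorX gets 3, best alternative 2; VendorY gets 5, best alternative 3; VendorZ gets 9, best alternative 4. No profitable deviation — NE.
(Std-D, Std-D, Std-C): VendorY can switch to Std-E (6 → 9). Not NE.
(Std-D, Std-D, Std-D): VendorY can switch to Std-C (1 → 5). Not NE.
(Std-D, Std-E, Std-C): VendorX gets 2, best alternative 1; VendorY gets 9, best alternative 6; VendorZ gets 3, best alternative 2. No profitable deviation — NE.
(Std-D, Std-E, Std-D): VendorY can switch to Std-C (3 → 5). Not NE.
(Std-E, Std-C, Std-C): VendorY can switch to Std-D (5 → 8). Not NE.
(Std-E, Std-C, Std-D): VendorX can switch to Std-D (2 → 3). Not NE.
(Std-E, Std-D, Std-C): VendorX can switch to Std-D (0 → 1). Not NE.
(Std-E, Std-D, Std-D): VendorX can switch to Std-D (0 → 6). Not NE.
(Std-E, Std-E, Std-C): VendorX can switch to Std-D (1 → 2). Not NE.
(Std-E, Std-E, Std-D): VendorX can switch to Std-D (1 → 3). Not NE.

The pure Nash equilibria are (Std-D, Std-C, Std-D) and (Std-D, Std-E, Std-C).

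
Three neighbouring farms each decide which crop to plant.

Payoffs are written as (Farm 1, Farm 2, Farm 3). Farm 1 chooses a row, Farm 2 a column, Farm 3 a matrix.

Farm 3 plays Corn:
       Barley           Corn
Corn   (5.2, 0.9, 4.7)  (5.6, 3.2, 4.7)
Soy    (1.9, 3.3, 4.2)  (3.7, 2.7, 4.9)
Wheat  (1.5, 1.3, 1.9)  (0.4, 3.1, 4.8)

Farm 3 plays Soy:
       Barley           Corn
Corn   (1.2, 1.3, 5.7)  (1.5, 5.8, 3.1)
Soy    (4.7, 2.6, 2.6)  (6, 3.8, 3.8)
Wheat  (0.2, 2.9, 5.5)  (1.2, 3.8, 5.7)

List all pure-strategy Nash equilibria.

Check each profile: it is a Nash equilibrium iff no player can strictly gain by switching unilaterally.
(Corn, Barley, Corn): Farm 2 can switch to Corn (0.9 → 3.2). Not NE.
(Corn, Barley, Soy): Farm 1 can switch to Soy (1.2 → 4.7). Not NE.
(Corn, Corn, Corn): Farm 1 gets 5.6, best alternative 3.7; Farm 2 gets 3.2, best alternative 0.9; Farm 3 gets 4.7, best alternative 3.1. No profitable deviation — NE.
(Corn, Corn, Soy): Farm 1 can switch to Soy (1.5 → 6). Not NE.
(Soy, Barley, Corn): Farm 1 can switch to Corn (1.9 → 5.2). Not NE.
(Soy, Barley, Soy): Farm 2 can switch to Corn (2.6 → 3.8). Not NE.
(Soy, Corn, Corn): Farm 1 can switch to Corn (3.7 → 5.6). Not NE.
(Soy, Corn, Soy): Farm 3 can switch to Corn (3.8 → 4.9). Not NE.
(Wheat, Barley, Corn): Farm 1 can switch to Corn (1.5 → 5.2). Not NE.
(Wheat, Barley, Soy): Farm 1 can switch to Corn (0.2 → 1.2). Not NE.
(Wheat, Corn, Corn): Farm 1 can switch to Corn (0.4 → 5.6). Not NE.
(The remaining 1 profile has a profitable deviation by the same check.)

Pure NE: (Corn, Corn, Corn)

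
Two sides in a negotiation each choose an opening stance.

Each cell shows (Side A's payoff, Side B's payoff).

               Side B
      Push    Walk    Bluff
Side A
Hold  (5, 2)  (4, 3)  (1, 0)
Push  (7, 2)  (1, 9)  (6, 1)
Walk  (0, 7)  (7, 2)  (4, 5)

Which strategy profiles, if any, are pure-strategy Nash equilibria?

There is no pure-strategy Nash equilibrium.

(Hold, Push): Side A can switch to Push (5 → 7). Not NE.
(Hold, Walk): Side A can switch to Walk (4 → 7). Not NE.
(Hold, Bluff): Side A can switch to Push (1 → 6). Not NE.
(Push, Push): Side B can switch to Walk (2 → 9). Not NE.
(Push, Walk): Side A can switch to Hold (1 → 4). Not NE.
(Push, Bluff): Side B can switch to Push (1 → 2). Not NE.
(Walk, Push): Side A can switch to Hold (0 → 5). Not NE.
(Walk, Walk): Side B can switch to Push (2 → 7). Not NE.
(Walk, Bluff): Side A can switch to Push (4 → 6). Not NE.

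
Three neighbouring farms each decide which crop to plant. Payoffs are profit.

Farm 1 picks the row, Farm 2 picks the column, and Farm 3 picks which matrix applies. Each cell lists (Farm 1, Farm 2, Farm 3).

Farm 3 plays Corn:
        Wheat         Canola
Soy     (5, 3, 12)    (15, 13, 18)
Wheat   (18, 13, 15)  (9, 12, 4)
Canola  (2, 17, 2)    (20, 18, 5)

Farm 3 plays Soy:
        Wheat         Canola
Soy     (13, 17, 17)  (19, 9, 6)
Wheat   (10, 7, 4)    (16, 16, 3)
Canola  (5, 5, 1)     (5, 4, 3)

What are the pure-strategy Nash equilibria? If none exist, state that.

(Soy, Wheat, Soy), (Wheat, Wheat, Corn), (Canola, Canola, Corn)

For each strategy profile, look for a profitable unilateral deviation.
(Soy, Wheat, Corn): Farm 1 can switch to Wheat (5 → 18). Not NE.
(Soy, Wheat, Soy): Farm 1 gets 13, best alternative 10; Farm 2 gets 17, best alternative 9; Farm 3 gets 17, best alternative 12. No profitable deviation — NE.
(Soy, Canola, Corn): Farm 1 can switch to Canola (15 → 20). Not NE.
(Soy, Canola, Soy): Farm 2 can switch to Wheat (9 → 17). Not NE.
(Wheat, Wheat, Corn): Farm 1 gets 18, best alternative 5; Farm 2 gets 13, best alternative 12; Farm 3 gets 15, best alternative 4. No profitable deviation — NE.
(Wheat, Wheat, Soy): Farm 1 can switch to Soy (10 → 13). Not NE.
(Wheat, Canola, Corn): Farm 1 can switch to Soy (9 → 15). Not NE.
(Wheat, Canola, Soy): Farm 1 can switch to Soy (16 → 19). Not NE.
(Canola, Wheat, Corn): Farm 1 can switch to Soy (2 → 5). Not NE.
(Canola, Wheat, Soy): Farm 1 can switch to Soy (5 → 13). Not NE.
(Canola, Canola, Corn): Farm 1 gets 20, best alternative 15; Farm 2 gets 18, best alternative 17; Farm 3 gets 5, best alternative 3. No profitable deviation — NE.
(Canola, Canola, Soy): Farm 1 can switch to Soy (5 → 19). Not NE.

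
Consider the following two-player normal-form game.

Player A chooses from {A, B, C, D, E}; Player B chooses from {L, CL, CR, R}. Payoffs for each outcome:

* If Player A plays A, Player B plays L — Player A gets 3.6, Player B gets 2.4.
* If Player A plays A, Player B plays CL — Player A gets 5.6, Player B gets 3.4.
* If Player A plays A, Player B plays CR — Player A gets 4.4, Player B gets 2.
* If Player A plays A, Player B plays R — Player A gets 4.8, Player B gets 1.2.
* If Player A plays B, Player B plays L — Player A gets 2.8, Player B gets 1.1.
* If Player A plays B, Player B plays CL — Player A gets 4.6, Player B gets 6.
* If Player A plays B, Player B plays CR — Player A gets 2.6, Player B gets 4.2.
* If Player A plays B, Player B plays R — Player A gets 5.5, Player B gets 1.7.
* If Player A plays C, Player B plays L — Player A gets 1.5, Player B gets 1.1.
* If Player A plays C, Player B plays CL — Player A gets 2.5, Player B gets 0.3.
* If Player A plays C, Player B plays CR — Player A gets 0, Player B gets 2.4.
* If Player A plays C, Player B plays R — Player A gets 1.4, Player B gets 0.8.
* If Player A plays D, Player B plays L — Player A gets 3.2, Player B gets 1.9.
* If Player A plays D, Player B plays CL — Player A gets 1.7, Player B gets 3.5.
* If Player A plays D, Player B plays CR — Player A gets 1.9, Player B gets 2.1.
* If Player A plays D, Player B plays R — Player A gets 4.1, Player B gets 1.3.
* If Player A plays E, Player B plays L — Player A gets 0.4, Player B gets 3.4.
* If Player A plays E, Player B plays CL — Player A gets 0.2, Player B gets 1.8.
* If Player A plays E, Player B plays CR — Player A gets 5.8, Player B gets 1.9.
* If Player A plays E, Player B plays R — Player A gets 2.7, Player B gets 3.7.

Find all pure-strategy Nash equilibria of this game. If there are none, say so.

For each player, find the best response to each opponent profile; mutual best responses are the pure NE.
Player A against L: payoffs 3.6, 2.8, 1.5, 3.2, 0.4 → best response A.
Player A against CL: payoffs 5.6, 4.6, 2.5, 1.7, 0.2 → best response A.
Player A against CR: payoffs 4.4, 2.6, 0, 1.9, 5.8 → best response E.
Player A against R: payoffs 4.8, 5.5, 1.4, 4.1, 2.7 → best response B.
Player B against A: payoffs 2.4, 3.4, 2, 1.2 → best response CL.
Player B against B: payoffs 1.1, 6, 4.2, 1.7 → best response CL.
Player B against C: payoffs 1.1, 0.3, 2.4, 0.8 → best response CR.
Player B against D: payoffs 1.9, 3.5, 2.1, 1.3 → best response CL.
Player B against E: payoffs 3.4, 1.8, 1.9, 3.7 → best response R.
Mutual best responses: (A, CL).

(A, CL)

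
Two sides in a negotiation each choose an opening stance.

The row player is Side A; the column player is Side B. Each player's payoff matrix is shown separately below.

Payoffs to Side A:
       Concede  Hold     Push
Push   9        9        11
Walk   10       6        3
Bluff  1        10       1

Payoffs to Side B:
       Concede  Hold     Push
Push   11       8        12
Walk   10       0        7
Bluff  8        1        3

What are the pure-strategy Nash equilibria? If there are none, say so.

(Push, Concede): Side A can switch to Walk (9 → 10). Not NE.
(Push, Hold): Side A can switch to Bluff (9 → 10). Not NE.
(Push, Push): Side A gets 11, best alternative 3; Side B gets 12, best alternative 11. No profitable deviation — NE.
(Walk, Concede): Side A gets 10, best alternative 9; Side B gets 10, best alternative 7. No profitable deviation — NE.
(Walk, Hold): Side A can switch to Push (6 → 9). Not NE.
(Walk, Push): Side A can switch to Push (3 → 11). Not NE.
(Bluff, Concede): Side A can switch to Push (1 → 9). Not NE.
(Bluff, Hold): Side B can switch to Concede (1 → 8). Not NE.
(The remaining 1 profile has a profitable deviation by the same check.)

The pure Nash equilibria are (Push, Push); (Walk, Concede).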